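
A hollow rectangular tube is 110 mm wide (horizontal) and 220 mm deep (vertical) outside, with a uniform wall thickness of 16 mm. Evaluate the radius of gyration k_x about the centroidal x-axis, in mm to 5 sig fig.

k_x ≈ 75.541 mm

Decompose the section into non-overlapping parts with the origin at the bottom-left of its bounding rectangle.
Outer rectangle: 110 × 220, A = 24 200 mm², y = 110 mm, Ī = 97 606 667 mm⁴.
Inner void (subtracted): 78 × 188, A = 14 664 mm², y = 110 mm, Ī = 43 190 368 mm⁴.
By symmetry the centroid is at mid-height, ȳ = 110 mm.
All pieces are centred on the centroidal x-axis, so I = ΣĪ (holes subtracted) = 54 416 299 mm⁴.
Radius of gyration: k = √(I/A) = √(54 416 299 / 9 536) = 75.54076 mm.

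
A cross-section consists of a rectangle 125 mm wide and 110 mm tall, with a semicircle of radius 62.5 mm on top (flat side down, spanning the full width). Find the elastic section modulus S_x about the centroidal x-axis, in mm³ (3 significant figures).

Decompose the section into non-overlapping parts with the origin at the bottom-left of its bounding rectangle.
Rectangular body: 125 × 110, A = 13 750 mm², y = 55 mm, Ī = 13 864 583 mm⁴.
Semicircular cap: semicircle r = 62.5, A = 6135.9 mm², y = 136.53 mm, Ī = 1 674 758 mm⁴.
Centroid: ȳ = ΣA·y / ΣA = 80.155 mm.
Transfer each piece to the centroidal x-axis using Ī + A·d² with d = y − 80.155:
  rectangular body: d = -25.155 mm → contributes +22 565 428 mm⁴
  semicircular cap: d = 56.371 mm → contributes +21 172 494 mm⁴
Total I = 43 737 922 mm⁴.
Extreme fibre distance c = 92.345 mm; S = I/c = 473 638 mm³.

S_x ≈ 4.74 × 10⁵ mm³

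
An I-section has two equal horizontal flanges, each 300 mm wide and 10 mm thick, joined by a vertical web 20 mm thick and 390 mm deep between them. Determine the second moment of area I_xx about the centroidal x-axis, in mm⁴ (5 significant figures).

Split into non-overlapping primitives; take the origin at the lower-left of the bounding box.
Bottom flange: 300 × 10, A = 3 000 mm², y = 5 mm, Ī = 25 000 mm⁴.
Web: 20 × 390, A = 7 800 mm², y = 205 mm, Ī = 98 865 000 mm⁴.
Top flange: 300 × 10, A = 3 000 mm², y = 405 mm, Ī = 25 000 mm⁴.
By symmetry the centroid is at mid-height, ȳ = 205 mm.
Transfer each piece to the centroidal x-axis using Ī + A·d² with d = y − 205:
  bottom flange: d = -200 mm → contributes +120 025 000 mm⁴
  web: d = 0 mm → contributes +98 865 000 mm⁴
  top flange: d = 200 mm → contributes +120 025 000 mm⁴
Total I = 338 915 000 mm⁴.

I_xx ≈ 3.3892 × 10⁸ mm⁴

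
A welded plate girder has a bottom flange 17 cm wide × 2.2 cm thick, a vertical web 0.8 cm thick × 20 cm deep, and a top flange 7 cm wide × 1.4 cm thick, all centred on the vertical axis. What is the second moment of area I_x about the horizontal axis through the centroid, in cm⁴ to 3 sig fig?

I_x ≈ 4760 cm⁴

Decompose the section into non-overlapping parts with the origin at the bottom-left of its bounding rectangle.
Bottom plate: 17 × 2.2, A = 37.4 cm², y = 1.1 cm, Ī = 15.085 cm⁴.
Web plate: 0.8 × 20, A = 16 cm², y = 12.2 cm, Ī = 533.33 cm⁴.
Top plate: 7 × 1.4, A = 9.8 cm², y = 22.9 cm, Ī = 1.6007 cm⁴.
Centroid: ȳ = ΣA·y / ΣA = 7.2905 cm.
Transfer each piece to the horizontal axis through the centroid using Ī + A·d² with d = y − 7.2905:
  bottom plate: d = -6.1905 cm → contributes +1448.3 cm⁴
  web plate: d = 4.9095 cm → contributes +918.98 cm⁴
  top plate: d = 15.609 cm → contributes +2389.4 cm⁴
Total I = 4756.8 cm⁴.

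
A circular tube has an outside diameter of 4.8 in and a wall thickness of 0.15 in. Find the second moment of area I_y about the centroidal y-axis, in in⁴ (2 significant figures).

I_y ≈ 5.9 in⁴

Split into non-overlapping primitives; take the origin at the lower-left of the bounding box.
Outer circle: ⌀4.8, A = 18.1 in², x = 2.4 in, Ī = 26.06 in⁴.
Bore (subtracted): ⌀4.5, A = 15.9 in², x = 2.4 in, Ī = 20.13 in⁴.
By symmetry the centroid is at mid-width, x̄ = 2.4 in.
All pieces are centred on the centroidal y-axis, so I = ΣĪ (holes subtracted) = 5.929 in⁴.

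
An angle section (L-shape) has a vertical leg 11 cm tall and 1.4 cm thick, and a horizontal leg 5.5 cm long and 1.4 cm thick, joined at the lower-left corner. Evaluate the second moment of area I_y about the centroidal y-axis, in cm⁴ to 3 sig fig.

I_y ≈ 42.2 cm⁴

Split into non-overlapping primitives; take the origin at the lower-left of the bounding box.
Vertical leg: 1.4 × 11, A = 15.4 cm², x = 0.7 cm, Ī = 2.5153 cm⁴.
Horizontal leg (remainder): 4.1 × 1.4, A = 5.74 cm², x = 3.45 cm, Ī = 8.0408 cm⁴.
Centroid: x̄ = ΣA·x / ΣA = 1.4467 cm.
Transfer each piece to the centroidal y-axis using Ī + A·d² with d = x − 1.4467:
  vertical leg: d = -0.74669 cm → contributes +11.102 cm⁴
  horizontal leg (remainder): d = 2.0033 cm → contributes +31.077 cm⁴
Total I = 42.178 cm⁴.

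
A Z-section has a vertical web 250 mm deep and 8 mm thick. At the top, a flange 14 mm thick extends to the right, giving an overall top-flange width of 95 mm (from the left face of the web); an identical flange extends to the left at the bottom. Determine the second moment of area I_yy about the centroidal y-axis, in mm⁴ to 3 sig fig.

I_yy ≈ 7.04 × 10⁶ mm⁴

Treat the section as a set of non-overlapping primitives; coordinates are from the bounding-box lower-left.
Web: 8 × 250, A = 2 000 mm², x = 91 mm, Ī = 10 667 mm⁴.
Top flange (beyond web): 87 × 14, A = 1 218 mm², x = 138.5 mm, Ī = 768 254 mm⁴.
Bottom flange (beyond web): 87 × 14, A = 1 218 mm², x = 43.5 mm, Ī = 768 254 mm⁴.
Centroid: x̄ = ΣA·x / ΣA = 91 mm.
Transfer each piece to the centroidal y-axis using Ī + A·d² with d = x − 91:
  web: d = 0 mm → contributes +10 667 mm⁴
  top flange (beyond web): d = 47.5 mm → contributes +3 516 366 mm⁴
  bottom flange (beyond web): d = -47.5 mm → contributes +3 516 366 mm⁴
Total I = 7 043 399 mm⁴.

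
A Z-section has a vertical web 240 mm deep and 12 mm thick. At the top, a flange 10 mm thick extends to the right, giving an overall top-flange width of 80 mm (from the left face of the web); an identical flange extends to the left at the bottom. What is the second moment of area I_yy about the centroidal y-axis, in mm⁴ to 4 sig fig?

I_yy ≈ 2.735 × 10⁶ mm⁴

Break the section into simple shapes (no overlaps), measuring from the bottom-left corner of the bounding box.
Web: 12 × 240, A = 2 880 mm², x = 74 mm, Ī = 34 560 mm⁴.
Top flange (beyond web): 68 × 10, A = 680 mm², x = 114 mm, Ī = 262 027 mm⁴.
Bottom flange (beyond web): 68 × 10, A = 680 mm², x = 34 mm, Ī = 262 027 mm⁴.
Centroid: x̄ = ΣA·x / ΣA = 74 mm.
Transfer each piece to the centroidal y-axis using Ī + A·d² with d = x − 74:
  web: d = 0 mm → contributes +34 560 mm⁴
  top flange (beyond web): d = 40 mm → contributes +1 350 027 mm⁴
  bottom flange (beyond web): d = -40 mm → contributes +1 350 027 mm⁴
Total I = 2 734 613 mm⁴.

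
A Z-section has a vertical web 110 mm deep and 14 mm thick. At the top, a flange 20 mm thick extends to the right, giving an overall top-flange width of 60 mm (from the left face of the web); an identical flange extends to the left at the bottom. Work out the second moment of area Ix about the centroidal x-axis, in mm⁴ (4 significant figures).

Ix ≈ 5.340 × 10⁶ mm⁴

Treat the section as a set of non-overlapping primitives; coordinates are from the bounding-box lower-left.
Web: 14 × 110, A = 1 540 mm², y = 55 mm, Ī = 1 552 833 mm⁴.
Top flange (beyond web): 46 × 20, A = 920 mm², y = 100 mm, Ī = 30666.7 mm⁴.
Bottom flange (beyond web): 46 × 20, A = 920 mm², y = 10 mm, Ī = 30666.7 mm⁴.
Centroid: ȳ = ΣA·y / ΣA = 55 mm.
Transfer each piece to the centroidal x-axis using Ī + A·d² with d = y − 55:
  web: d = 0 mm → contributes +1 552 833 mm⁴
  top flange (beyond web): d = 45 mm → contributes +1 893 667 mm⁴
  bottom flange (beyond web): d = -45 mm → contributes +1 893 667 mm⁴
Total I = 5 340 167 mm⁴.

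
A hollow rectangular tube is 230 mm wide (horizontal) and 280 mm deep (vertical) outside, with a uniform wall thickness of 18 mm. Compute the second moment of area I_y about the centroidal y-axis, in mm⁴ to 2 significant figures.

Split into non-overlapping primitives; take the origin at the lower-left of the bounding box.
Outer rectangle: 230 × 280, A = 64 400 mm², x = 115 mm, Ī = 283 896 667 mm⁴.
Inner void (subtracted): 194 × 244, A = 47 336 mm², x = 115 mm, Ī = 148 461 475 mm⁴.
By symmetry the centroid is at mid-width, x̄ = 115 mm.
All pieces are centred on the centroidal y-axis, so I = ΣĪ (holes subtracted) = 135 435 192 mm⁴.

I_y ≈ 1.4 × 10⁸ mm⁴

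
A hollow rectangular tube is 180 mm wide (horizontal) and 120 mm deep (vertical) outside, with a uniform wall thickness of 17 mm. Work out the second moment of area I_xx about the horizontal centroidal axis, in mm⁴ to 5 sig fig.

I_xx ≈ 1.8181 × 10⁷ mm⁴

Break the section into simple shapes (no overlaps), measuring from the bottom-left corner of the bounding box.
Outer rectangle: 180 × 120, A = 21 600 mm², y = 60 mm, Ī = 25 920 000 mm⁴.
Inner void (subtracted): 146 × 86, A = 12 556 mm², y = 60 mm, Ī = 7 738 681 mm⁴.
By symmetry the centroid is at mid-height, ȳ = 60 mm.
All pieces are centred on the horizontal centroidal axis, so I = ΣĪ (holes subtracted) = 18 181 319 mm⁴.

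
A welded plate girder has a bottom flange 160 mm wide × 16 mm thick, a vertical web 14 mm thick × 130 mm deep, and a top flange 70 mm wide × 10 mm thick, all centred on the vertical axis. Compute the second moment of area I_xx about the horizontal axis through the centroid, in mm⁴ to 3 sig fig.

I_xx ≈ 1.60 × 10⁷ mm⁴

Split into non-overlapping primitives; take the origin at the lower-left of the bounding box.
Bottom plate: 160 × 16, A = 2 560 mm², y = 8 mm, Ī = 54 613 mm⁴.
Web plate: 14 × 130, A = 1 820 mm², y = 81 mm, Ī = 2 563 167 mm⁴.
Top plate: 70 × 10, A = 700 mm², y = 151 mm, Ī = 5833.3 mm⁴.
Centroid: ȳ = ΣA·y / ΣA = 53.858 mm.
Transfer each piece to the horizontal axis through the centroid using Ī + A·d² with d = y − 53.858:
  bottom plate: d = -45.858 mm → contributes +5 438 244 mm⁴
  web plate: d = 27.142 mm → contributes +3 903 913 mm⁴
  top plate: d = 97.142 mm → contributes +6 611 395 mm⁴
Total I = 15 953 551 mm⁴.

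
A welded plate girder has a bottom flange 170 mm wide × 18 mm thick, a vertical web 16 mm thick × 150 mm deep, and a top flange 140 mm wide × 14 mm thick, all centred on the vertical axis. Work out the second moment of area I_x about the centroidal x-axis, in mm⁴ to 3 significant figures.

I_x ≈ 3.81 × 10⁷ mm⁴

Split into non-overlapping primitives; take the origin at the lower-left of the bounding box.
Bottom plate: 170 × 18, A = 3 060 mm², y = 9 mm, Ī = 82 620 mm⁴.
Web plate: 16 × 150, A = 2 400 mm², y = 93 mm, Ī = 4 500 000 mm⁴.
Top plate: 140 × 14, A = 1 960 mm², y = 175 mm, Ī = 32 013 mm⁴.
Centroid: ȳ = ΣA·y / ΣA = 80.019 mm.
Transfer each piece to the centroidal x-axis using Ī + A·d² with d = y − 80.019:
  bottom plate: d = -71.019 mm → contributes +15 516 280 mm⁴
  web plate: d = 12.981 mm → contributes +4 904 423 mm⁴
  top plate: d = 94.981 mm → contributes +17 713 988 mm⁴
Total I = 38 134 691 mm⁴.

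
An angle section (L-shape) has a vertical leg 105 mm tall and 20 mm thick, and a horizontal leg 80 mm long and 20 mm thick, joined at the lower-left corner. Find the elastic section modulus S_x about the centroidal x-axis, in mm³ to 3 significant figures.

Break the section into simple shapes (no overlaps), measuring from the bottom-left corner of the bounding box.
Vertical leg: 20 × 105, A = 2 100 mm², y = 52.5 mm, Ī = 1 929 375 mm⁴.
Horizontal leg (remainder): 60 × 20, A = 1 200 mm², y = 10 mm, Ī = 40 000 mm⁴.
Centroid: ȳ = ΣA·y / ΣA = 37.045 mm.
Transfer each piece to the centroidal x-axis using Ī + A·d² with d = y − 37.045:
  vertical leg: d = 15.455 mm → contributes +2 430 945 mm⁴
  horizontal leg (remainder): d = -27.045 mm → contributes +917 748 mm⁴
Total I = 3 348 693 mm⁴.
Extreme fibre distance c = 67.955 mm; S = I/c = 49 278 mm³.

S_x ≈ 4.93 × 10⁴ mm³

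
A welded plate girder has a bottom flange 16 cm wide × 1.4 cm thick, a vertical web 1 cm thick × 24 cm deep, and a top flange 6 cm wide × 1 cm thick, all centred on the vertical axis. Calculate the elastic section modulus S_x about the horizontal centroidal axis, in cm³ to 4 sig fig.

Break the section into simple shapes (no overlaps), measuring from the bottom-left corner of the bounding box.
Bottom plate: 16 × 1.4, A = 22.4 cm², y = 0.7 cm, Ī = 3.65867 cm⁴.
Web plate: 1 × 24, A = 24 cm², y = 13.4 cm, Ī = 1 152 cm⁴.
Top plate: 6 × 1, A = 6 cm², y = 25.9 cm, Ī = 0.5 cm⁴.
Centroid: ȳ = ΣA·y / ΣA = 9.40229 cm.
Transfer each piece to the horizontal centroidal axis using Ī + A·d² with d = y − 9.40229:
  bottom plate: d = -8.70229 cm → contributes +1700.01 cm⁴
  web plate: d = 3.99771 cm → contributes +1535.56 cm⁴
  top plate: d = 16.4977 cm → contributes +1633.55 cm⁴
Total I = 4869.11 cm⁴.
Extreme fibre distance c = 16.9977 cm; S = I/c = 286.457 cm³.

S_x ≈ 286.5 cm³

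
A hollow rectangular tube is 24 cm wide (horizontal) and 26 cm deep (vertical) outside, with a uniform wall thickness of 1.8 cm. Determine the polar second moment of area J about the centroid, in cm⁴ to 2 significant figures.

J ≈ 3.0 × 10⁴ cm⁴

Split into non-overlapping primitives; take the origin at the lower-left of the bounding box.
Outer rectangle: 24 × 26, A = 624 cm², y = 13 cm, Ī = 35 152 cm⁴.
Inner void (subtracted): 20.4 × 22.4, A = 457 cm², y = 13 cm, Ī = 19 107 cm⁴.
By symmetry the centroid is at mid-height, ȳ = 13 cm.
All pieces are centred on the centroidal x-axis, so I = ΣĪ (holes subtracted) = 16 045 cm⁴.
Repeating about the centroidal y-axis gives I_y = 14 105 cm⁴.
Polar second moment: J = I_x + I_y = 30 150 cm⁴.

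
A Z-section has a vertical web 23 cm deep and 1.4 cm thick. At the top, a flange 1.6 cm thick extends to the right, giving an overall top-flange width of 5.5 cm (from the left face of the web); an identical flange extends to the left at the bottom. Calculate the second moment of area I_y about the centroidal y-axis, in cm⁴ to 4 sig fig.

I_y ≈ 122.9 cm⁴

Treat the section as a set of non-overlapping primitives; coordinates are from the bounding-box lower-left.
Web: 1.4 × 23, A = 32.2 cm², x = 4.8 cm, Ī = 5.25933 cm⁴.
Top flange (beyond web): 4.1 × 1.6, A = 6.56 cm², x = 7.55 cm, Ī = 9.18947 cm⁴.
Bottom flange (beyond web): 4.1 × 1.6, A = 6.56 cm², x = 2.05 cm, Ī = 9.18947 cm⁴.
Centroid: x̄ = ΣA·x / ΣA = 4.8 cm.
Transfer each piece to the centroidal y-axis using Ī + A·d² with d = x − 4.8:
  web: d = 0 cm → contributes +5.25933 cm⁴
  top flange (beyond web): d = 2.75 cm → contributes +58.7995 cm⁴
  bottom flange (beyond web): d = -2.75 cm → contributes +58.7995 cm⁴
Total I = 122.858 cm⁴.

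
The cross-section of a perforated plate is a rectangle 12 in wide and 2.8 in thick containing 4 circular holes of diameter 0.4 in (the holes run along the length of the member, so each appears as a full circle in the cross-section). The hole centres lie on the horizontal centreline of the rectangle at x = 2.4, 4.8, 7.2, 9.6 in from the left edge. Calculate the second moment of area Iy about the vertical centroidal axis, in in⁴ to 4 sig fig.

Iy ≈ 399.6 in⁴

Split into non-overlapping primitives; take the origin at the lower-left of the bounding box.
Plate: 12 × 2.8, A = 33.6 in², x = 6 in, Ī = 403.2 in⁴.
Hole 1 (subtracted): ⌀0.4, A = 0.125664 in², x = 2.4 in, Ī = 0.00125664 in⁴.
Hole 2 (subtracted): ⌀0.4, A = 0.125664 in², x = 4.8 in, Ī = 0.00125664 in⁴.
Hole 3 (subtracted): ⌀0.4, A = 0.125664 in², x = 7.2 in, Ī = 0.00125664 in⁴.
Hole 4 (subtracted): ⌀0.4, A = 0.125664 in², x = 9.6 in, Ī = 0.00125664 in⁴.
By symmetry the centroid is at mid-width, x̄ = 6 in.
Transfer each piece to the vertical centroidal axis using Ī + A·d² with d = x − 6:
  plate: d = 0 in → contributes +403.2 in⁴
  hole 1: d = -3.6 in → contributes −1.62986 in⁴
  hole 2: d = -1.2 in → contributes −0.182212 in⁴
  hole 3: d = 1.2 in → contributes −0.182212 in⁴
  hole 4: d = 3.6 in → contributes −1.62986 in⁴
Total I = 399.576 in⁴.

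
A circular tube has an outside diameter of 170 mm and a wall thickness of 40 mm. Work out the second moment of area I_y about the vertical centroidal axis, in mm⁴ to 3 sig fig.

I_y ≈ 3.78 × 10⁷ mm⁴

Split into non-overlapping primitives; take the origin at the lower-left of the bounding box.
Outer circle: ⌀170, A = 22 698 mm², x = 85 mm, Ī = 40 998 275 mm⁴.
Bore (subtracted): ⌀90, A = 6361.7 mm², x = 85 mm, Ī = 3 220 623 mm⁴.
By symmetry the centroid is at mid-width, x̄ = 85 mm.
All pieces are centred on the vertical centroidal axis, so I = ΣĪ (holes subtracted) = 37 777 652 mm⁴.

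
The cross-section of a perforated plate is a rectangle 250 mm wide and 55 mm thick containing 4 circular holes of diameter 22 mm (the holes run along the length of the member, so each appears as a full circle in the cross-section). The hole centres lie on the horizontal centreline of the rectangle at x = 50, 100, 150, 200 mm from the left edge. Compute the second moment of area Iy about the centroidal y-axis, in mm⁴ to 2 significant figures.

Treat the section as a set of non-overlapping primitives; coordinates are from the bounding-box lower-left.
Plate: 250 × 55, A = 13 750 mm², x = 125 mm, Ī = 71 614 583 mm⁴.
Hole 1 (subtracted): ⌀22, A = 380.1 mm², x = 50 mm, Ī = 11 499 mm⁴.
Hole 2 (subtracted): ⌀22, A = 380.1 mm², x = 100 mm, Ī = 11 499 mm⁴.
Hole 3 (subtracted): ⌀22, A = 380.1 mm², x = 150 mm, Ī = 11 499 mm⁴.
Hole 4 (subtracted): ⌀22, A = 380.1 mm², x = 200 mm, Ī = 11 499 mm⁴.
By symmetry the centroid is at mid-width, x̄ = 125 mm.
Transfer each piece to the centroidal y-axis using Ī + A·d² with d = x − 125:
  plate: d = 0 mm → contributes +71 614 583 mm⁴
  hole 1: d = -75 mm → contributes −2 149 746 mm⁴
  hole 2: d = -25 mm → contributes −249 082 mm⁴
  hole 3: d = 25 mm → contributes −249 082 mm⁴
  hole 4: d = 75 mm → contributes −2 149 746 mm⁴
Total I = 66 816 928 mm⁴.

Iy ≈ 6.7 × 10⁷ mm⁴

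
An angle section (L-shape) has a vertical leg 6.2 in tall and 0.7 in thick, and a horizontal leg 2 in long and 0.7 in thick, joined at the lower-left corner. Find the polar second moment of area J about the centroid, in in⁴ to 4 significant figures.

J ≈ 20.69 in⁴

Split into non-overlapping primitives; take the origin at the lower-left of the bounding box.
Vertical leg: 0.7 × 6.2, A = 4.34 in², y = 3.1 in, Ī = 13.9025 in⁴.
Horizontal leg (remainder): 1.3 × 0.7, A = 0.91 in², y = 0.35 in, Ī = 0.0371583 in⁴.
Centroid: ȳ = ΣA·y / ΣA = 2.62333 in.
Transfer each piece to the centroidal x-axis using Ī + A·d² with d = y − 2.62333:
  vertical leg: d = 0.476667 in → contributes +14.8886 in⁴
  horizontal leg (remainder): d = -2.27333 in → contributes +4.74008 in⁴
Total I = 19.6286 in⁴.
For the y-axis: x̄ = 0.523333 in.
Repeating about the centroidal y-axis gives I_y = 1.05764 in⁴.
Polar second moment: J = I_x + I_y = 20.6863 in⁴.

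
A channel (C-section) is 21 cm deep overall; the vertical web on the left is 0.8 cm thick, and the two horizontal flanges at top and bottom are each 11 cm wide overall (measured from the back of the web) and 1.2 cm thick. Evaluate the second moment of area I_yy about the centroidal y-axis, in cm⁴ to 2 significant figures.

Decompose the section into non-overlapping parts with the origin at the bottom-left of its bounding rectangle.
Web: 0.8 × 21, A = 16.8 cm², x = 0.4 cm, Ī = 0.896 cm⁴.
Top flange (beyond web): 10.2 × 1.2, A = 12.24 cm², x = 5.9 cm, Ī = 106.1 cm⁴.
Bottom flange (beyond web): 10.2 × 1.2, A = 12.24 cm², x = 5.9 cm, Ī = 106.1 cm⁴.
Centroid: x̄ = ΣA·x / ΣA = 3.662 cm.
Transfer each piece to the centroidal y-axis using Ī + A·d² with d = x − 3.662:
  web: d = -3.262 cm → contributes +179.6 cm⁴
  top flange (beyond web): d = 2.238 cm → contributes +167.4 cm⁴
  bottom flange (beyond web): d = 2.238 cm → contributes +167.4 cm⁴
Total I = 514.5 cm⁴.

I_yy ≈ 510 cm⁴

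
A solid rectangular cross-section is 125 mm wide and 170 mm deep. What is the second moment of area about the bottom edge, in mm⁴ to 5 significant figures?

The section: 125 × 170, A = 21 250 mm², y = 85 mm, Ī = 51 177 083 mm⁴.
Transfer it to a horizontal axis along the bottom face using Ī + A·d² with d = y − 0:
  the section: d = 85 mm → contributes +204 708 333 mm⁴
Total I = 204 708 333 mm⁴.

I_base ≈ 2.0471 × 10⁸ mm⁴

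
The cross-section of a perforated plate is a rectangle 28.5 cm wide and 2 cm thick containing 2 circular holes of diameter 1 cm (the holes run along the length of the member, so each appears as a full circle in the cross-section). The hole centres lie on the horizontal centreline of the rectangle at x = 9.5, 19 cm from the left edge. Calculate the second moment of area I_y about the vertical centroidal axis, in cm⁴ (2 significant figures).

Break the section into simple shapes (no overlaps), measuring from the bottom-left corner of the bounding box.
Plate: 28.5 × 2, A = 57 cm², x = 14.25 cm, Ī = 3 858 cm⁴.
Hole 1 (subtracted): ⌀1, A = 0.7854 cm², x = 9.5 cm, Ī = 0.04909 cm⁴.
Hole 2 (subtracted): ⌀1, A = 0.7854 cm², x = 19 cm, Ī = 0.04909 cm⁴.
By symmetry the centroid is at mid-width, x̄ = 14.25 cm.
Transfer each piece to the vertical centroidal axis using Ī + A·d² with d = x − 14.25:
  plate: d = 0 cm → contributes +3 858 cm⁴
  hole 1: d = -4.75 cm → contributes −17.77 cm⁴
  hole 2: d = 4.75 cm → contributes −17.77 cm⁴
Total I = 3 823 cm⁴.

I_y ≈ 3800 cm⁴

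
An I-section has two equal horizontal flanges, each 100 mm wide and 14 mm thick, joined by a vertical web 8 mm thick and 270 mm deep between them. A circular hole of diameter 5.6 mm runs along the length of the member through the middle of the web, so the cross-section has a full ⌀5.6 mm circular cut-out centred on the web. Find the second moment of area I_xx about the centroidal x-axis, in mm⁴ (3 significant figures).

I_xx ≈ 6.96 × 10⁷ mm⁴

Split into non-overlapping primitives; take the origin at the lower-left of the bounding box.
Bottom flange: 100 × 14, A = 1 400 mm², y = 7 mm, Ī = 22 867 mm⁴.
Web: 8 × 270, A = 2 160 mm², y = 149 mm, Ī = 13 122 000 mm⁴.
Top flange: 100 × 14, A = 1 400 mm², y = 291 mm, Ī = 22 867 mm⁴.
Hole (subtracted): ⌀5.6, A = 24.63 mm², y = 149 mm, Ī = 48.275 mm⁴.
By symmetry the centroid is at mid-height, ȳ = 149 mm.
Transfer each piece to the centroidal x-axis using Ī + A·d² with d = y − 149:
  bottom flange: d = -142 mm → contributes +28 252 467 mm⁴
  web: d = 0 mm → contributes +13 122 000 mm⁴
  top flange: d = 142 mm → contributes +28 252 467 mm⁴
  hole: d = 0 mm → contributes −48.275 mm⁴
Total I = 69 626 885 mm⁴.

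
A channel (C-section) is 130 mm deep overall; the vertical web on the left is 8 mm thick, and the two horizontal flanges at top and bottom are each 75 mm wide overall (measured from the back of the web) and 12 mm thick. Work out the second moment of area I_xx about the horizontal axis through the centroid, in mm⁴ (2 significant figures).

Decompose the section into non-overlapping parts with the origin at the bottom-left of its bounding rectangle.
Web: 8 × 130, A = 1 040 mm², y = 65 mm, Ī = 1 464 667 mm⁴.
Top flange (beyond web): 67 × 12, A = 804 mm², y = 124 mm, Ī = 9 648 mm⁴.
Bottom flange (beyond web): 67 × 12, A = 804 mm², y = 6 mm, Ī = 9 648 mm⁴.
By symmetry the centroid is at mid-height, ȳ = 65 mm.
Transfer each piece to the horizontal axis through the centroid using Ī + A·d² with d = y − 65:
  web: d = 0 mm → contributes +1 464 667 mm⁴
  top flange (beyond web): d = 59 mm → contributes +2 808 372 mm⁴
  bottom flange (beyond web): d = -59 mm → contributes +2 808 372 mm⁴
Total I = 7 081 411 mm⁴.

I_xx ≈ 7.1 × 10⁶ mm⁴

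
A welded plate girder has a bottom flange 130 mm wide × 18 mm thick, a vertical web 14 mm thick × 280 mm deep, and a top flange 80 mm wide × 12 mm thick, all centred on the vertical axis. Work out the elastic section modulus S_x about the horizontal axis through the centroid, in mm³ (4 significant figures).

S_x ≈ 5.091 × 10⁵ mm³

Split into non-overlapping primitives; take the origin at the lower-left of the bounding box.
Bottom plate: 130 × 18, A = 2 340 mm², y = 9 mm, Ī = 63 180 mm⁴.
Web plate: 14 × 280, A = 3 920 mm², y = 158 mm, Ī = 25 610 667 mm⁴.
Top plate: 80 × 12, A = 960 mm², y = 304 mm, Ī = 11 520 mm⁴.
Centroid: ȳ = ΣA·y / ΣA = 129.122 mm.
Transfer each piece to the horizontal axis through the centroid using Ī + A·d² with d = y − 129.122:
  bottom plate: d = -120.122 mm → contributes +33 827 665 mm⁴
  web plate: d = 28.8781 mm → contributes +28 879 733 mm⁴
  top plate: d = 174.878 mm → contributes +29 370 581 mm⁴
Total I = 92 077 979 mm⁴.
Extreme fibre distance c = 180.878 mm; S = I/c = 509 061 mm³.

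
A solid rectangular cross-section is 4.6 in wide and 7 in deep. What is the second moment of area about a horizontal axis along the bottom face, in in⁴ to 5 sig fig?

I_base ≈ 525.93 in⁴

The section: 4.6 × 7, A = 32.2 in², y = 3.5 in, Ī = 131.4833 in⁴.
Transfer it to a horizontal axis along the bottom face using Ī + A·d² with d = y − 0:
  the section: d = 3.5 in → contributes +525.9333 in⁴
Total I = 525.9333 in⁴.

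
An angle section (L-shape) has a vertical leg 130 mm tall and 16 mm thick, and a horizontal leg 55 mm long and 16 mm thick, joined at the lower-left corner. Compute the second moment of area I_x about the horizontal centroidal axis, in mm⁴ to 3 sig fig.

I_x ≈ 4.50 × 10⁶ mm⁴

Decompose the section into non-overlapping parts with the origin at the bottom-left of its bounding rectangle.
Vertical leg: 16 × 130, A = 2 080 mm², y = 65 mm, Ī = 2 929 333 mm⁴.
Horizontal leg (remainder): 39 × 16, A = 624 mm², y = 8 mm, Ī = 13 312 mm⁴.
Centroid: ȳ = ΣA·y / ΣA = 51.846 mm.
Transfer each piece to the horizontal centroidal axis using Ī + A·d² with d = y − 51.846:
  vertical leg: d = 13.154 mm → contributes +3 289 223 mm⁴
  horizontal leg (remainder): d = -43.846 mm → contributes +1 212 943 mm⁴
Total I = 4 502 165 mm⁴.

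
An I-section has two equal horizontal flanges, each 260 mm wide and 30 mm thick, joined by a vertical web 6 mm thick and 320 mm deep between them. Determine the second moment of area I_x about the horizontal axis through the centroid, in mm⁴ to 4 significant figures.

Treat the section as a set of non-overlapping primitives; coordinates are from the bounding-box lower-left.
Bottom flange: 260 × 30, A = 7 800 mm², y = 15 mm, Ī = 585 000 mm⁴.
Web: 6 × 320, A = 1 920 mm², y = 190 mm, Ī = 16 384 000 mm⁴.
Top flange: 260 × 30, A = 7 800 mm², y = 365 mm, Ī = 585 000 mm⁴.
By symmetry the centroid is at mid-height, ȳ = 190 mm.
Transfer each piece to the horizontal axis through the centroid using Ī + A·d² with d = y − 190:
  bottom flange: d = -175 mm → contributes +239 460 000 mm⁴
  web: d = 0 mm → contributes +16 384 000 mm⁴
  top flange: d = 175 mm → contributes +239 460 000 mm⁴
Total I = 495 304 000 mm⁴.

I_x ≈ 4.953 × 10⁸ mm⁴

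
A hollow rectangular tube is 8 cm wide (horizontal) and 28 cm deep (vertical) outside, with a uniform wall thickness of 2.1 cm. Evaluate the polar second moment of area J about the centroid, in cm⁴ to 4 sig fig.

J ≈ 1.145 × 10⁴ cm⁴

Treat the section as a set of non-overlapping primitives; coordinates are from the bounding-box lower-left.
Outer rectangle: 8 × 28, A = 224 cm², y = 14 cm, Ī = 14634.7 cm⁴.
Inner void (subtracted): 3.8 × 23.8, A = 90.44 cm², y = 14 cm, Ī = 4269.07 cm⁴.
By symmetry the centroid is at mid-height, ȳ = 14 cm.
All pieces are centred on the centroidal x-axis, so I = ΣĪ (holes subtracted) = 10365.6 cm⁴.
Repeating about the centroidal y-axis gives I_y = 1085.84 cm⁴.
Polar second moment: J = I_x + I_y = 11451.4 cm⁴.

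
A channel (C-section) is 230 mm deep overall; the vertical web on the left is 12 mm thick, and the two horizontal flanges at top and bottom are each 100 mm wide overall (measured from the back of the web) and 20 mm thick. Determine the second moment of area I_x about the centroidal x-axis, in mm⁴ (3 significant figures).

I_x ≈ 5.11 × 10⁷ mm⁴

Treat the section as a set of non-overlapping primitives; coordinates are from the bounding-box lower-left.
Web: 12 × 230, A = 2 760 mm², y = 115 mm, Ī = 12 167 000 mm⁴.
Top flange (beyond web): 88 × 20, A = 1 760 mm², y = 220 mm, Ī = 58 667 mm⁴.
Bottom flange (beyond web): 88 × 20, A = 1 760 mm², y = 10 mm, Ī = 58 667 mm⁴.
By symmetry the centroid is at mid-height, ȳ = 115 mm.
Transfer each piece to the centroidal x-axis using Ī + A·d² with d = y − 115:
  web: d = 0 mm → contributes +12 167 000 mm⁴
  top flange (beyond web): d = 105 mm → contributes +19 462 667 mm⁴
  bottom flange (beyond web): d = -105 mm → contributes +19 462 667 mm⁴
Total I = 51 092 333 mm⁴.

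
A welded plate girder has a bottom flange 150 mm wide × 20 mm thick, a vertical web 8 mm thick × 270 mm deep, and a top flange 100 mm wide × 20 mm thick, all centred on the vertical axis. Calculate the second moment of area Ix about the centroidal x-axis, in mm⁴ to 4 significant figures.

Ix ≈ 1.155 × 10⁸ mm⁴

Treat the section as a set of non-overlapping primitives; coordinates are from the bounding-box lower-left.
Bottom plate: 150 × 20, A = 3 000 mm², y = 10 mm, Ī = 100 000 mm⁴.
Web plate: 8 × 270, A = 2 160 mm², y = 155 mm, Ī = 13 122 000 mm⁴.
Top plate: 100 × 20, A = 2 000 mm², y = 300 mm, Ī = 66666.7 mm⁴.
Centroid: ȳ = ΣA·y / ΣA = 134.749 mm.
Transfer each piece to the centroidal x-axis using Ī + A·d² with d = y − 134.749:
  bottom plate: d = -124.749 mm → contributes +46 786 642 mm⁴
  web plate: d = 20.2514 mm → contributes +14 007 857 mm⁴
  top plate: d = 165.251 mm → contributes +54 682 715 mm⁴
Total I = 115 477 214 mm⁴.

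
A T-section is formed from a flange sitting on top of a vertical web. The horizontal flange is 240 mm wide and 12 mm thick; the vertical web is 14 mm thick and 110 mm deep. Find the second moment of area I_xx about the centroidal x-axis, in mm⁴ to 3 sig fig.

Split into non-overlapping primitives; take the origin at the lower-left of the bounding box.
Flange: 240 × 12, A = 2 880 mm², y = 116 mm, Ī = 34 560 mm⁴.
Web: 14 × 110, A = 1 540 mm², y = 55 mm, Ī = 1 552 833 mm⁴.
Centroid: ȳ = ΣA·y / ΣA = 94.747 mm.
Transfer each piece to the centroidal x-axis using Ī + A·d² with d = y − 94.747:
  flange: d = 21.253 mm → contributes +1 335 475 mm⁴
  web: d = -39.747 mm → contributes +3 985 714 mm⁴
Total I = 5 321 190 mm⁴.

I_xx ≈ 5.32 × 10⁶ mm⁴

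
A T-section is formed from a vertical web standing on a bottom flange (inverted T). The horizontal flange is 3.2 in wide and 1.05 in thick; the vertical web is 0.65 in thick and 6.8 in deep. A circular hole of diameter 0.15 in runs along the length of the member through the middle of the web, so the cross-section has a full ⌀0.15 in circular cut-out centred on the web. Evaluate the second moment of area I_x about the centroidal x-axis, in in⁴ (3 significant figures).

Decompose the section into non-overlapping parts with the origin at the bottom-left of its bounding rectangle.
Flange: 3.2 × 1.05, A = 3.36 in², y = 0.525 in, Ī = 0.3087 in⁴.
Web: 0.65 × 6.8, A = 4.42 in², y = 4.45 in, Ī = 17.032 in⁴.
Hole (subtracted): ⌀0.15, A = 0.017671 in², y = 4.45 in, Ī = 0.00002485 in⁴.
Centroid: ȳ = ΣA·y / ΣA = 2.751 in.
Transfer each piece to the centroidal x-axis using Ī + A·d² with d = y − 2.751:
  flange: d = -2.226 in → contributes +16.958 in⁴
  web: d = 1.699 in → contributes +29.79 in⁴
  hole: d = 1.699 in → contributes −0.051034 in⁴
Total I = 46.697 in⁴.

I_x ≈ 46.7 in⁴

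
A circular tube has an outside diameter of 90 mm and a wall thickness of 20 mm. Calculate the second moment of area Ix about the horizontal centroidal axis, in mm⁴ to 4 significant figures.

Ix ≈ 2.914 × 10⁶ mm⁴

Split into non-overlapping primitives; take the origin at the lower-left of the bounding box.
Outer circle: ⌀90, A = 6361.73 mm², y = 45 mm, Ī = 3 220 623 mm⁴.
Bore (subtracted): ⌀50, A = 1963.5 mm², y = 45 mm, Ī = 306 796 mm⁴.
By symmetry the centroid is at mid-height, ȳ = 45 mm.
All pieces are centred on the horizontal centroidal axis, so I = ΣĪ (holes subtracted) = 2 913 827 mm⁴.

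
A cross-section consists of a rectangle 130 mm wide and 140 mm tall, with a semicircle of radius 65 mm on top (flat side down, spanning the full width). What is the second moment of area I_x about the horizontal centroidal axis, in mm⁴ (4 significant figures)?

I_x ≈ 7.800 × 10⁷ mm⁴

Split into non-overlapping primitives; take the origin at the lower-left of the bounding box.
Rectangular body: 130 × 140, A = 18 200 mm², y = 70 mm, Ī = 29 726 667 mm⁴.
Semicircular cap: semicircle r = 65, A = 6636.61 mm², y = 167.587 mm, Ī = 1 959 230 mm⁴.
Centroid: ȳ = ΣA·y / ΣA = 96.0763 mm.
Transfer each piece to the horizontal centroidal axis using Ī + A·d² with d = y − 96.0763:
  rectangular body: d = -26.0763 mm → contributes +42 102 158 mm⁴
  semicircular cap: d = 71.5106 mm → contributes +35 897 308 mm⁴
Total I = 77 999 465 mm⁴.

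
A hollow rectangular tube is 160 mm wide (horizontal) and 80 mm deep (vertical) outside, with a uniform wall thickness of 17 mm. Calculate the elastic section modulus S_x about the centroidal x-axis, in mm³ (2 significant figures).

S_x ≈ 1.5 × 10⁵ mm³

Decompose the section into non-overlapping parts with the origin at the bottom-left of its bounding rectangle.
Outer rectangle: 160 × 80, A = 12 800 mm², y = 40 mm, Ī = 6 826 667 mm⁴.
Inner void (subtracted): 126 × 46, A = 5 796 mm², y = 40 mm, Ī = 1 022 028 mm⁴.
By symmetry the centroid is at mid-height, ȳ = 40 mm.
All pieces are centred on the centroidal x-axis, so I = ΣĪ (holes subtracted) = 5 804 639 mm⁴.
Extreme fibre distance c = 40 mm; S = I/c = 145 116 mm³.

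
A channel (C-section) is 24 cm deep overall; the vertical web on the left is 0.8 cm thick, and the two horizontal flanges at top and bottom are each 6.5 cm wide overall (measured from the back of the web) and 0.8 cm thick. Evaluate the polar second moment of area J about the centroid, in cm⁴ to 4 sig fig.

Split into non-overlapping primitives; take the origin at the lower-left of the bounding box.
Web: 0.8 × 24, A = 19.2 cm², y = 12 cm, Ī = 921.6 cm⁴.
Top flange (beyond web): 5.7 × 0.8, A = 4.56 cm², y = 23.6 cm, Ī = 0.2432 cm⁴.
Bottom flange (beyond web): 5.7 × 0.8, A = 4.56 cm², y = 0.4 cm, Ī = 0.2432 cm⁴.
By symmetry the centroid is at mid-height, ȳ = 12 cm.
Transfer each piece to the centroidal x-axis using Ī + A·d² with d = y − 12:
  web: d = 0 cm → contributes +921.6 cm⁴
  top flange (beyond web): d = 11.6 cm → contributes +613.837 cm⁴
  bottom flange (beyond web): d = -11.6 cm → contributes +613.837 cm⁴
Total I = 2149.27 cm⁴.
For the y-axis: x̄ = 1.44661 cm.
Repeating about the centroidal y-axis gives I_y = 91.0249 cm⁴.
Polar second moment: J = I_x + I_y = 2240.3 cm⁴.

J ≈ 2240 cm⁴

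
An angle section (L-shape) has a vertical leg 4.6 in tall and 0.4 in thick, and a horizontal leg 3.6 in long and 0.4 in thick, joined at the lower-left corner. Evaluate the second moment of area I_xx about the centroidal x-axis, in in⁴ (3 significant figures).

I_xx ≈ 6.59 in⁴

Decompose the section into non-overlapping parts with the origin at the bottom-left of its bounding rectangle.
Vertical leg: 0.4 × 4.6, A = 1.84 in², y = 2.3 in, Ī = 3.2445 in⁴.
Horizontal leg (remainder): 3.2 × 0.4, A = 1.28 in², y = 0.2 in, Ī = 0.017067 in⁴.
Centroid: ȳ = ΣA·y / ΣA = 1.4385 in.
Transfer each piece to the centroidal x-axis using Ī + A·d² with d = y − 1.4385:
  vertical leg: d = 0.86154 in → contributes +4.6103 in⁴
  horizontal leg (remainder): d = -1.2385 in → contributes +1.9803 in⁴
Total I = 6.5906 in⁴.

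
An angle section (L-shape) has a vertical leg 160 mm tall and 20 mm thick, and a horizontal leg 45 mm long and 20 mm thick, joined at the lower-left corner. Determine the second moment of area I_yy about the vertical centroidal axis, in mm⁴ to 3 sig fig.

I_yy ≈ 3.52 × 10⁵ mm⁴

Treat the section as a set of non-overlapping primitives; coordinates are from the bounding-box lower-left.
Vertical leg: 20 × 160, A = 3 200 mm², x = 10 mm, Ī = 106 667 mm⁴.
Horizontal leg (remainder): 25 × 20, A = 500 mm², x = 32.5 mm, Ī = 26 042 mm⁴.
Centroid: x̄ = ΣA·x / ΣA = 13.041 mm.
Transfer each piece to the vertical centroidal axis using Ī + A·d² with d = x − 13.041:
  vertical leg: d = -3.0405 mm → contributes +136 250 mm⁴
  horizontal leg (remainder): d = 19.459 mm → contributes +215 377 mm⁴
Total I = 351 627 mm⁴.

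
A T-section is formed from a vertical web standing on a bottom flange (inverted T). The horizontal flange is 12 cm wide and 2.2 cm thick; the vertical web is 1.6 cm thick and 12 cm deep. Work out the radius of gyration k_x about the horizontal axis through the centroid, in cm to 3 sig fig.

k_x ≈ 4.19 cm

Break the section into simple shapes (no overlaps), measuring from the bottom-left corner of the bounding box.
Flange: 12 × 2.2, A = 26.4 cm², y = 1.1 cm, Ī = 10.648 cm⁴.
Web: 1.6 × 12, A = 19.2 cm², y = 8.2 cm, Ī = 230.4 cm⁴.
Centroid: ȳ = ΣA·y / ΣA = 4.0895 cm.
Transfer each piece to the horizontal axis through the centroid using Ī + A·d² with d = y − 4.0895:
  flange: d = -2.9895 cm → contributes +246.58 cm⁴
  web: d = 4.1105 cm → contributes +554.81 cm⁴
Total I = 801.39 cm⁴.
Radius of gyration: k = √(I/A) = √(801.39 / 45.6) = 4.1922 cm.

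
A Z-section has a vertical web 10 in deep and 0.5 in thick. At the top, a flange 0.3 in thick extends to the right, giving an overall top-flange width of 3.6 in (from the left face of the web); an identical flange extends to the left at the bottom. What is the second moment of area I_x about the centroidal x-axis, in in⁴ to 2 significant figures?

Break the section into simple shapes (no overlaps), measuring from the bottom-left corner of the bounding box.
Web: 0.5 × 10, A = 5 in², y = 5 in, Ī = 41.67 in⁴.
Top flange (beyond web): 3.1 × 0.3, A = 0.93 in², y = 9.85 in, Ī = 0.006975 in⁴.
Bottom flange (beyond web): 3.1 × 0.3, A = 0.93 in², y = 0.15 in, Ī = 0.006975 in⁴.
Centroid: ȳ = ΣA·y / ΣA = 5 in.
Transfer each piece to the centroidal x-axis using Ī + A·d² with d = y − 5:
  web: d = 0 in → contributes +41.67 in⁴
  top flange (beyond web): d = 4.85 in → contributes +21.88 in⁴
  bottom flange (beyond web): d = -4.85 in → contributes +21.88 in⁴
Total I = 85.43 in⁴.

I_x ≈ 85 in⁴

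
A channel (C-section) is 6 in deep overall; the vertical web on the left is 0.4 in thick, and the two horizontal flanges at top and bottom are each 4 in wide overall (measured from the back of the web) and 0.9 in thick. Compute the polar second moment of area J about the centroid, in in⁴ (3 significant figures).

J ≈ 63.8 in⁴

Treat the section as a set of non-overlapping primitives; coordinates are from the bounding-box lower-left.
Web: 0.4 × 6, A = 2.4 in², y = 3 in, Ī = 7.2 in⁴.
Top flange (beyond web): 3.6 × 0.9, A = 3.24 in², y = 5.55 in, Ī = 0.2187 in⁴.
Bottom flange (beyond web): 3.6 × 0.9, A = 3.24 in², y = 0.45 in, Ī = 0.2187 in⁴.
By symmetry the centroid is at mid-height, ȳ = 3 in.
Transfer each piece to the centroidal x-axis using Ī + A·d² with d = y − 3:
  web: d = 0 in → contributes +7.2 in⁴
  top flange (beyond web): d = 2.55 in → contributes +21.287 in⁴
  bottom flange (beyond web): d = -2.55 in → contributes +21.287 in⁴
Total I = 49.774 in⁴.
For the y-axis: x̄ = 1.6595 in.
Repeating about the centroidal y-axis gives I_y = 14.036 in⁴.
Polar second moment: J = I_x + I_y = 63.809 in⁴.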